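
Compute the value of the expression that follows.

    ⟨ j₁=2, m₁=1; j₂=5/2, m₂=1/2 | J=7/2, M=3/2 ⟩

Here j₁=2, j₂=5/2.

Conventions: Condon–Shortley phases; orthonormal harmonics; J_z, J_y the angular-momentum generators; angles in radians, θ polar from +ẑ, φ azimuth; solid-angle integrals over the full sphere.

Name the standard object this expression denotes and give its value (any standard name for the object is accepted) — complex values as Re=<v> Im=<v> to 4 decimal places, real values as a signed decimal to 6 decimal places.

Clebsch–Gordan coefficient, +√(2/21) ≈ +0.308607

This is a Clebsch–Gordan (vector-coupling) coefficient.
√[8·1!3!4!/9! · 3!1!3!2!5!2!] = √(384/7)
  +(−1)^0/∏(0,1,1,3,2,1)! = 1/12  (running 1/12)
  +(−1)^1/∏(1,0,0,2,3,2)! = -1/24  (running 1/24)
⟨..|..⟩ = √(384/7)·(1/24) = +0.308607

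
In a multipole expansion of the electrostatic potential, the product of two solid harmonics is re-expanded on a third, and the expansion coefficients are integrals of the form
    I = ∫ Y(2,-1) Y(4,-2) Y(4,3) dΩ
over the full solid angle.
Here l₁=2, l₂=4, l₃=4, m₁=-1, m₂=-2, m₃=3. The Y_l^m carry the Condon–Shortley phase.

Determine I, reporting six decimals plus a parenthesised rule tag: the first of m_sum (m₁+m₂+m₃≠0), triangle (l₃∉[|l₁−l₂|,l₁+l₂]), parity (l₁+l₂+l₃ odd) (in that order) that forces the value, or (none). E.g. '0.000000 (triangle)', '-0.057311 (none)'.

Checks pass: Σm=0; 10 even; l₃=4∈[2,6].
(2·2+1)(2·4+1)(2·4+1) = 405
Δ: 2! 2! 6! / 11! → 1/13860
sum: t=0:+1/192 t=1:−1/36 t=2:+1/192 = -5/288
3j²(2 4 4; 0 0 0) = Δ·Π!·Σ² = 20/693  (sign -1)
sum: t=1:−1/240 t=2:+1/1440 = -1/288
3j²(2 4 4; -1 -2 3) = Δ·Π!·Σ² = 5/132  (sign +1)
combine: 4πI² = 405·20/693·5/132 = 375/847
take √, sign -1: I = -0.18770204
No selection rule forces the value: the integral is nonzero (none).

-0.187702 (none)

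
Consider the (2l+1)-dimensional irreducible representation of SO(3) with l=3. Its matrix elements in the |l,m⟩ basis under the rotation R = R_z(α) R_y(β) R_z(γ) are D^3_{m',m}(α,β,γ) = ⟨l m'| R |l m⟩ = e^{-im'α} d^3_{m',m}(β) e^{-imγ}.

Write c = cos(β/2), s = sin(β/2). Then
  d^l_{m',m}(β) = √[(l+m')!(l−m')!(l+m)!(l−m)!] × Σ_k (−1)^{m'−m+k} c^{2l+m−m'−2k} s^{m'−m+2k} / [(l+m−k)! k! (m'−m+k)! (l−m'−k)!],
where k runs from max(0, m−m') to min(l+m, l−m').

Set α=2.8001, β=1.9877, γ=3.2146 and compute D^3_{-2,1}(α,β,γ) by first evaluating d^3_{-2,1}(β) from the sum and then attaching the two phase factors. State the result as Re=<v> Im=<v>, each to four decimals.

Split into d^3_{-2,1}(β=1.9877) × two z-phases.
With c≡cos(β/2)=0.545467 and s≡sin(β/2)=0.838132, N=[1·120·24·2]^{1/2}=75.894664
The bounds max(0,m−m')=3 and min(l+m,l−m')=4 give 2 terms
  k=3: (−1)^0·75.8947/(12)·0.5455^3·0.8381^3 = +0.604329
  k=4: (−1)^1·75.8947/(24)·0.5455^1·0.8381^5 = -0.713397
d^3_{-2,1}(1.9877) = +0.604329 -0.713397 = -0.109068
D = (+0.775692-0.631112i)·(-0.109068)·(-0.997336+0.072943i) = +0.079357-0.074822i

Re=0.0794 Im=-0.0748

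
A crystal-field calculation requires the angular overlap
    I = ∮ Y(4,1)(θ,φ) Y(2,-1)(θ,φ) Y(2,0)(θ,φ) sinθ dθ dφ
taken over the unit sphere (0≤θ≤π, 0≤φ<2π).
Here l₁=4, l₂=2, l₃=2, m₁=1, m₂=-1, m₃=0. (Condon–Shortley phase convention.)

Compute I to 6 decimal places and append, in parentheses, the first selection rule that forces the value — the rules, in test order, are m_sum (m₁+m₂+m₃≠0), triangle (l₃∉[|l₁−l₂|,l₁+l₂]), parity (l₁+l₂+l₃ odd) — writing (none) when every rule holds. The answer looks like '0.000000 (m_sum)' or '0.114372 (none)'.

Rules hold: Σm=0, L=8 even, 2≤2≤6.
N = 9·5·5 = 225
Δ = 4!·4!·0!/9! = 1/630
Racah Σ t=2..2: t=2:+1/16 = 1/16
⇒ 3j(4 2 2; 0 0 0)² = 2/35, sgn +1
Racah Σ t=1..1: t=1:−1/24 = -1/24
⇒ 3j(4 2 2; 1 -1 0)² = 1/21, sgn -1
4πI² = N·(3j₀)²·(3jₘ)² = 30/49
I = -1·√(0.612245/4π) = -0.22072812
No selection rule forces the value: the integral is nonzero (none).

-0.220728 (none)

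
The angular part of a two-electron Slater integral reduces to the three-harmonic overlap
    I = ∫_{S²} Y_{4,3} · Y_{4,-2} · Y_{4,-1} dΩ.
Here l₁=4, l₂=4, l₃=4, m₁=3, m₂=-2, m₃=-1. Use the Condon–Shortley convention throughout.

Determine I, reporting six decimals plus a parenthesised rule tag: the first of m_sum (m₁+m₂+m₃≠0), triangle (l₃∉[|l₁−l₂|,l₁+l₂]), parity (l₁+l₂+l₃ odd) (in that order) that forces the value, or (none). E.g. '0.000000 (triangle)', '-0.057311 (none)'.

Checks pass: Σm=0; 12 even; l₃=4∈[0,8].
(2·4+1)(2·4+1)(2·4+1) = 729
Δ: 4! 4! 4! / 13! → 1/450450
sum: t=0:+1/13824 t=1:−1/216 t=2:+1/64 t=3:−1/216 t=4:+1/13824 = 5/768
3j²(4 4 4; 0 0 0) = Δ·Π!·Σ² = 18/1001  (sign +1)
sum: t=0:+1/576 t=1:−1/864 = 1/1728
3j²(4 4 4; 3 -2 -1) = Δ·Π!·Σ² = 5/1287  (sign -1)
combine: 4πI² = 729·18/1001·5/1287 = 7290/143143
take √, sign -1: I = -0.06366105
No selection rule forces the value: the integral is nonzero (none).

-0.063661 (none)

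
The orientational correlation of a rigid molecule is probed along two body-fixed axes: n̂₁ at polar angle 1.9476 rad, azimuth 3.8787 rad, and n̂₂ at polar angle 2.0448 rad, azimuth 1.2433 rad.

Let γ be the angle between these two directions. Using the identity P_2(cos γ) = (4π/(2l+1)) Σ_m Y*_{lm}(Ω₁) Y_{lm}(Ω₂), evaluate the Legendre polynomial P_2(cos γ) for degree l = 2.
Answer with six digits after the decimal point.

-0.036918

Term-by-term m-sum for l=2 (normalisation 4π/5 = 2.513274):
  term(m=-2) = (0.054112, -0.086615)   from Y*(Ω₁)=(0.032206, 0.332421), Y(Ω₂)=(-0.242511, -0.186276)
  term(m=-1) = (-0.072531, 0.040209)   from Y*(Ω₁)=(0.195705, 0.177661), Y(Ω₂)=(-0.100926, 0.297077)
  term(m=+0) = (0.022149, 0.000000)   from Y*(Ω₁)=(-0.187291, -0.000000), Y(Ω₂)=(-0.118257, 0.000000)
  term(m=+1) = (-0.072531, -0.040209)   from Y*(Ω₁)=(-0.195705, 0.177661), Y(Ω₂)=(0.100926, 0.297077)
  term(m=+2) = (0.054112, 0.086615)   from Y*(Ω₁)=(0.032206, -0.332421), Y(Ω₂)=(-0.242511, 0.186276)
Accumulated sum (-0.014689, 0.000000); after 4π/(2l+1) scaling, (-0.036918, 0.000000) ⇒ P_2 = -0.036918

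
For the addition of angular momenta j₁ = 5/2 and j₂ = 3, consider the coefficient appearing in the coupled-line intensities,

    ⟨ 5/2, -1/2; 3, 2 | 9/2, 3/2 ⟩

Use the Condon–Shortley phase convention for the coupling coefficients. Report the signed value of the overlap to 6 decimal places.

j₁+j₂−J=1  J+j₁−j₂=4  J−j₁+j₂=5  j₁+j₂+J+1=11
(j₁±m₁, j₂±m₂, J±M) = (2,3,5,1,6,3)
P² = 345600/77
sum k=0..1:
  [0] +1/720 = 1/720
  [1] −1/96 = -1/96
S = -13/1440
C² = P²·S² = 169/462 ; C = -0.604815

-0.604815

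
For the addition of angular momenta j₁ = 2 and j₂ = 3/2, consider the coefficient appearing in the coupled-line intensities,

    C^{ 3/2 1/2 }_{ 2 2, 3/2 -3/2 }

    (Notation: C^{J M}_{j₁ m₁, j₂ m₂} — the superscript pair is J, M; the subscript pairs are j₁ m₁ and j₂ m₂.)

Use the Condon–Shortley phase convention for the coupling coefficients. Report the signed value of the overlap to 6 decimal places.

+0.632456

j₁+j₂−J=2  J+j₁−j₂=2  J−j₁+j₂=1  j₁+j₂+J+1=6
(j₁±m₁, j₂±m₂, J±M) = (4,0,0,3,2,1)
P² = 32/5
sum k=0..0:
  [0] +1/4 = 1/4
S = 1/4
C² = P²·S² = 2/5 ; C = +0.632456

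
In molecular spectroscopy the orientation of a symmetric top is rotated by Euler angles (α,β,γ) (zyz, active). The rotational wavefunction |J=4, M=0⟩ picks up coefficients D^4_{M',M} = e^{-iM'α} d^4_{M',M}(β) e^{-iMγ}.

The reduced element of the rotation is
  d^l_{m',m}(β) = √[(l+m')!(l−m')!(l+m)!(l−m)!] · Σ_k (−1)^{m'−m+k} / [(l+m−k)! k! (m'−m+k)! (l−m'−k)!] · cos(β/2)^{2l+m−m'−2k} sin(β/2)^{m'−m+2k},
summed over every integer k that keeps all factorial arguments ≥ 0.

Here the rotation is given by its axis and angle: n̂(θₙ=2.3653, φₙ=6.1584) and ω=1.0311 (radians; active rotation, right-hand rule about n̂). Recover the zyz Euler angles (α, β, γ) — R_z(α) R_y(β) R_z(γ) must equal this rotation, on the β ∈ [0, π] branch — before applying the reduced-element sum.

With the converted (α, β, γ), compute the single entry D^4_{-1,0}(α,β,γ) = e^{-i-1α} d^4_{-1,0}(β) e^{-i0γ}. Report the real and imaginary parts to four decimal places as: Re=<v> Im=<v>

Re=-0.1422 Im=-0.2549

Axis–angle → zyz. n̂ = (sinθₙcosφₙ, sinθₙsinφₙ, cosθₙ) = (+0.695191, -0.087203, -0.713516), ω = 1.0311.
R = I cosω + sinω [n̂]ₓ + (1−cosω) n̂n̂ᵀ gives
  R = [+0.748815, +0.582630, -0.315940; -0.641570, +0.517572, -0.566133; -0.166324, +0.626627, +0.761364]
β = atan2(√(R₁₃²+R₂₃²), R₃₃) = 0.705382; α = atan2(R₂₃, R₁₃) mod 2π = 4.203373; γ = atan2(R₃₂, −R₃₁) mod 2π = 1.311351
Split into d^4_{-1,0}(β=0.7054) × two z-phases.
With c≡cos(β/2)=0.938447 and s≡sin(β/2)=0.345424, N=[6·120·24·24]^{1/2}=643.987578
k: max(0,(0)−(-1))=1 … min(4+(0),4−(-1))=4
  k=1: (−1)^0·643.9876/(144)·0.9384^7·0.3454^1 = +0.990227
  k=2: (−1)^1·643.9876/(24)·0.9384^5·0.3454^3 = -0.804958
  k=3: (−1)^2·643.9876/(24)·0.9384^3·0.3454^5 = +0.109059
  k=4: (−1)^3·643.9876/(144)·0.9384^1·0.3454^7 = -0.002463
d^4_{-1,0}(0.7054) = +0.990227 -0.804958 +0.109059 -0.002463 = +0.291865
Phases: e^{-i·(-1)·4.2034}=-0.487318-0.873224i, e^{-i·(0)·1.3114}=+1.000000+0.000000i ⇒ D=-0.142231-0.254864i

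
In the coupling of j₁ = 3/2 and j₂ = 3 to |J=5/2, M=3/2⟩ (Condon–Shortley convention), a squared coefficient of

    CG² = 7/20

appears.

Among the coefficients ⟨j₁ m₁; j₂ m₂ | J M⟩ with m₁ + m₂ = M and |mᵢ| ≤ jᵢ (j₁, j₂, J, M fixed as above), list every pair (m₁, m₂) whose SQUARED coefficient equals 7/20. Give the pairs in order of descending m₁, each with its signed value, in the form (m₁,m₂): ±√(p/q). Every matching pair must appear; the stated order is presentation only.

(1/2,1): −√(7/20)

Admissible pairs with m₁+m₂ = M = 3/2: (-3/2,3), (-1/2,2), (1/2,1), (3/2,0)
  (m₁,m₂)=(3/2,0): CG² = 9/35, CG = +√(9/35)
  (m₁,m₂)=(1/2,1): CG² = 7/20, CG = −√(7/20)   ← matches the target
  (m₁,m₂)=(-1/2,2): CG² = 1/14, CG = +√(1/14)
  (m₁,m₂)=(-3/2,3): CG² = 9/28, CG = +√(9/28)
Pairs with CG² = 7/20: (1/2,1): −√(7/20)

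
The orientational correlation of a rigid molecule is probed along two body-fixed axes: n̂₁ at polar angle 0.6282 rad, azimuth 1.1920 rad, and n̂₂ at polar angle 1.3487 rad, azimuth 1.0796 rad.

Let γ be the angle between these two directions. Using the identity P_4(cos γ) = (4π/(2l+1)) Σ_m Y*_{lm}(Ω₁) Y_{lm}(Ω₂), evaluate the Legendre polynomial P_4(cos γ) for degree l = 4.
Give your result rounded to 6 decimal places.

Term-by-term m-sum for l=4 (normalisation 4π/9 = 1.396263):
  m=-4: Y*=+0.002934-0.052707i  Y=-0.153792+0.369936i  product +0.019047+0.009191i
  m=-3: Y*=-0.186463-0.086513i  Y=-0.254682+0.024835i  product +0.049638+0.017402i
  m=-2: Y*=-0.300691+0.284418i  Y=+0.116660+0.174838i  product -0.084806-0.019392i
  m=-1: Y*=+0.131630+0.330715i  Y=-0.127554+0.238452i  product -0.095649-0.010797i
  m=+0: Y*=-0.173501-0.000000i  Y=+0.172089+0.000000i  product -0.029858-0.000000i
  m=+1: Y*=-0.131630+0.330715i  Y=+0.127554+0.238452i  product -0.095649+0.010797i
  m=+2: Y*=-0.300691-0.284418i  Y=+0.116660-0.174838i  product -0.084806+0.019392i
  m=+3: Y*=+0.186463-0.086513i  Y=+0.254682+0.024835i  product +0.049638-0.017402i
  m=+4: Y*=+0.002934+0.052707i  Y=-0.153792-0.369936i  product +0.019047-0.009191i
Σ over m = -0.253399+0.000000i; ×(4π/9) → -0.353811+0.000000i. Real part: -0.353811

-0.353811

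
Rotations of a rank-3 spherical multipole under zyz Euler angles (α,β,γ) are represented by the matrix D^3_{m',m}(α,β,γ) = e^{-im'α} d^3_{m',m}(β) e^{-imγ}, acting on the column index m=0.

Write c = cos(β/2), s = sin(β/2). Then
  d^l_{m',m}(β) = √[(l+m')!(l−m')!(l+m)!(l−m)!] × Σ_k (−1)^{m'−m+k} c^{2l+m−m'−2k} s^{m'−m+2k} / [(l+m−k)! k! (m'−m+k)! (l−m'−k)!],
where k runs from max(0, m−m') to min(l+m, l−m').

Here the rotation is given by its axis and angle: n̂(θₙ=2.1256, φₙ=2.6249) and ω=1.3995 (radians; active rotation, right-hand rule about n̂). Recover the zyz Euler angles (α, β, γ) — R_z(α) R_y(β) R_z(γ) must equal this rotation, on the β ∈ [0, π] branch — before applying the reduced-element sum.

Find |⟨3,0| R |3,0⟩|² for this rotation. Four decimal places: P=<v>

P=0.1938

Axis–angle → zyz. n̂ = (sinθₙcosφₙ, sinθₙsinφₙ, cosθₙ) = (-0.739042, +0.419908, -0.526776), ω = 1.3995.
R = I cosω + sinω [n̂]ₓ + (1−cosω) n̂n̂ᵀ gives
  R = [+0.623541, +0.261636, +0.736711; -0.776498, +0.316727, +0.544734; -0.090814, -0.911719, +0.400652]
β = atan2(√(R₁₃²+R₂₃²), R₃₃) = 1.158568; α = atan2(R₂₃, R₁₃) mod 2π = 0.636691; γ = atan2(R₃₂, −R₃₁) mod 2π = 4.811669
First d^3_{0,0}(β=1.1586), then the phase factors e^{-i(0)α} and e^{-i(0)γ}:
c=cos(1.158568/2)=0.836855, s=sin(1.158568/2)=0.547425; N=√[6·6·6·6]=36.000000
k∈{0,1,2,3} keeps every argument non-negative
  k=0: (−1)^0·36.0000/(36)·0.8369^6·0.5474^0 = +0.343479
  k=1: (−1)^1·36.0000/(4)·0.8369^4·0.5474^2 = -1.322794
  k=2: (−1)^2·36.0000/(4)·0.8369^2·0.5474^4 = +0.566032
  k=3: (−1)^3·36.0000/(36)·0.8369^0·0.5474^6 = -0.026912
d^3_{0,0}(1.1586) = +0.343479 -1.322794 +0.566032 -0.026912 = -0.440194
|D^3_{0,0}|² = |d^3_{0,0}(β)|² = (-0.440194)² = 0.193771 (the z-rotation phases have unit modulus)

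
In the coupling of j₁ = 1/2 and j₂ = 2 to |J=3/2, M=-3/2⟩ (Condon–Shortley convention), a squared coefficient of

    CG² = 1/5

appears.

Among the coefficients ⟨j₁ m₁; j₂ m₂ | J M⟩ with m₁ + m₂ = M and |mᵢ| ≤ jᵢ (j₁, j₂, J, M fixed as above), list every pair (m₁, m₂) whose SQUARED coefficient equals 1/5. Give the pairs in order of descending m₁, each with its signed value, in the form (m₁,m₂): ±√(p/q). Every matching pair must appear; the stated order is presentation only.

(-1/2,-1): −√(1/5)

Admissible pairs with m₁+m₂ = M = -3/2: (-1/2,-1), (1/2,-2)
  (m₁,m₂)=(1/2,-2): CG² = 4/5, CG = +√(4/5)
  (m₁,m₂)=(-1/2,-1): CG² = 1/5, CG = −√(1/5)   ← matches the target
Pairs with CG² = 1/5: (-1/2,-1): −√(1/5)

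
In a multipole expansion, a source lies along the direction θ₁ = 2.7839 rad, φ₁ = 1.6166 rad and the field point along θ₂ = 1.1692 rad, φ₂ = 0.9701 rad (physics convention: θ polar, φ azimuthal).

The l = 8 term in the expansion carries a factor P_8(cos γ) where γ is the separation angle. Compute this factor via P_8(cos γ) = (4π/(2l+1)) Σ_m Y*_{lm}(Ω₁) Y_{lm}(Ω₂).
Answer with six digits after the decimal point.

0.164116

Summing Y*_{l m}(θ₁,φ₁)·Y_{l m}(θ₂,φ₂) over m ∈ [−8, 8]; prefactor 4π/(2·8+1) = 0.739198:
  m=-8: (0.00011 + 0.00004j) × (0.02471 - 0.26439j) = 0.00001 - 0.00003j  (running Σ = 0.00001 - 0.00003j)
  m=-7: (-0.00039 + 0.00118j) × (0.39421 - 0.21922j) = 0.00010 + 0.00055j  (running Σ = 0.00012 + 0.00052j)
  m=-6: (-0.00812 - 0.00229j) × (0.26463 + 0.13196j) = -0.00185 - 0.00168j  (running Σ = -0.00173 - 0.00115j)
  m=-5: (0.00924 - 0.03965j) × (-0.02047 - 0.14728j) = -0.00603 - 0.00055j  (running Σ = -0.00776 - 0.00170j)
  m=-4: (0.14109 + 0.02614j) × (0.26121 - 0.23793j) = 0.04307 - 0.02674j  (running Σ = 0.03532 - 0.02844j)
  m=-3: (-0.04912 + 0.35520j) × (0.01610 + 0.00379j) = -0.00214 + 0.00553j  (running Σ = 0.03318 - 0.02291j)
  m=-2: (-0.56932 - 0.05230j) × (-0.11976 - 0.30932j) = 0.05201 + 0.18237j  (running Σ = 0.08518 + 0.15946j)
  m=-1: (0.01754 - 0.38270j) × (0.04715 - 0.06881j) = -0.02551 - 0.01925j  (running Σ = 0.05968 + 0.14021j)
  m=0: (-0.32213 + 0.00000j) × (-0.31871 + 0.00000j) = 0.10267 + 0.00000j  (running Σ = 0.16234 + 0.14021j)
  m=1: (-0.01754 - 0.38270j) × (-0.04715 - 0.06881j) = -0.02551 + 0.01925j  (running Σ = 0.13684 + 0.15946j)
  m=2: (-0.56932 + 0.05230j) × (-0.11976 + 0.30932j) = 0.05201 - 0.18237j  (running Σ = 0.18884 - 0.02291j)
  m=3: (0.04912 + 0.35520j) × (-0.01610 + 0.00379j) = -0.00214 - 0.00553j  (running Σ = 0.18670 - 0.02844j)
  m=4: (0.14109 - 0.02614j) × (0.26121 + 0.23793j) = 0.04307 + 0.02674j  (running Σ = 0.22978 - 0.00170j)
  m=5: (-0.00924 - 0.03965j) × (0.02047 - 0.14728j) = -0.00603 + 0.00055j  (running Σ = 0.22375 - 0.00115j)
  m=6: (-0.00812 + 0.00229j) × (0.26463 - 0.13196j) = -0.00185 + 0.00168j  (running Σ = 0.22190 + 0.00052j)
  m=7: (0.00039 + 0.00118j) × (-0.39421 - 0.21922j) = 0.00010 - 0.00055j  (running Σ = 0.22200 - 0.00003j)
  m=8: (0.00011 - 0.00004j) × (0.02471 + 0.26439j) = 0.00001 + 0.00003j  (running Σ = 0.22202 + 0.00000j)
Σ over m = 0.22202 + 0.00000j; ×(4π/17) → 0.16412 + 0.00000j. Real part: 0.164116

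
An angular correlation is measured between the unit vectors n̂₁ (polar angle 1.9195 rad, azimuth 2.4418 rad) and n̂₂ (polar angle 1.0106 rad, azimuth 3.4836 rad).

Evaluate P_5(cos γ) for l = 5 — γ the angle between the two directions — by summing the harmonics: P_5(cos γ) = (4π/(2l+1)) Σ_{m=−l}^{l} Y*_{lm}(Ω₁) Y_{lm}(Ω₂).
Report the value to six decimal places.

0.323560

Term-by-term m-sum for l=5 (normalisation 4π/11 = 1.142397):
  [-5]  conj(Y_{5,-5})(Ω₁) = (0.318796, -0.119040) ; Y_{5,-5}(Ω₂) = (0.028106, 0.200550) ; Δ = (0.032834, 0.060589)
  [-4]  conj(Y_{5,-4})(Ω₁) = (0.368518, 0.131363) ; Y_{5,-4}(Ω₂) = (0.080888, -0.393439) ; Δ = (0.081492, -0.134364)
  [-3]  conj(Y_{5,-3})(Ω₁) = (0.007343, 0.012574) ; Y_{5,-3}(Ω₂) = (-0.167963, 0.277195) ; Δ = (-0.004719, -0.000076)
  [-2]  conj(Y_{5,-2})(Ω₁) = (0.056621, -0.327473) ; Y_{5,-2}(Ω₂) = (-0.076633, 0.062480) ; Δ = (0.016122, 0.028633)
  [-1]  conj(Y_{5,-1})(Ω₁) = (0.080180, -0.067507) ; Y_{5,-1}(Ω₂) = (0.326856, -0.116360) ; Δ = (0.018352, -0.031395)
  [+0]  conj(Y_{5,0})(Ω₁) = (-0.307149, -0.000000) ; Y_{5,0}(Ω₂) = (0.016061, 0.000000) ; Δ = (-0.004933, -0.000000)
  [+1]  conj(Y_{5,1})(Ω₁) = (-0.080180, -0.067507) ; Y_{5,1}(Ω₂) = (-0.326856, -0.116360) ; Δ = (0.018352, 0.031395)
  [+2]  conj(Y_{5,2})(Ω₁) = (0.056621, 0.327473) ; Y_{5,2}(Ω₂) = (-0.076633, -0.062480) ; Δ = (0.016122, -0.028633)
  [+3]  conj(Y_{5,3})(Ω₁) = (-0.007343, 0.012574) ; Y_{5,3}(Ω₂) = (0.167963, 0.277195) ; Δ = (-0.004719, 0.000076)
  [+4]  conj(Y_{5,4})(Ω₁) = (0.368518, -0.131363) ; Y_{5,4}(Ω₂) = (0.080888, 0.393439) ; Δ = (0.081492, 0.134364)
  [+5]  conj(Y_{5,5})(Ω₁) = (-0.318796, -0.119040) ; Y_{5,5}(Ω₂) = (-0.028106, 0.200550) ; Δ = (0.032834, -0.060589)
Total Σ_m = (0.283229, 0.000000). Multiply by 1.142397: (0.323560, 0.000000). P_5(cos γ) = 0.323560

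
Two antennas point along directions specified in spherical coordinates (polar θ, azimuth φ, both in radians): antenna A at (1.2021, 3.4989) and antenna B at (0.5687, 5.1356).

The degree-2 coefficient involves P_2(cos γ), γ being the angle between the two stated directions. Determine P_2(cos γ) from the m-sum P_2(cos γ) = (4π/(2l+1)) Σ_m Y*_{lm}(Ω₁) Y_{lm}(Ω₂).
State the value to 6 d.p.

Summing Y*_{l m}(θ₁,φ₁)·Y_{l m}(θ₂,φ₂) over m ∈ [−2, 2]; prefactor 4π/(2·2+1) = 2.513274:
  m=-2: (0.253873, 0.220256) × (-0.074237, 0.083899) = (-0.037326, 0.004949)  (running Σ = (-0.037326, 0.004949))
  m=-1: (-0.243312, -0.090836) × (0.143972, 0.319633) = (-0.005996, -0.090848)  (running Σ = (-0.043322, -0.085900))
  m=0: (-0.192495, -0.000000) × (0.356371, 0.000000) = (-0.068600, -0.000000)  (running Σ = (-0.111922, -0.085900))
  m=1: (0.243312, -0.090836) × (-0.143972, 0.319633) = (-0.005996, 0.090848)  (running Σ = (-0.117918, 0.004949))
  m=2: (0.253873, -0.220256) × (-0.074237, -0.083899) = (-0.037326, -0.004949)  (running Σ = (-0.155244, 0.000000))
Total Σ_m = (-0.155244, 0.000000). Multiply by 2.513274: (-0.390171, 0.000000). P_2(cos γ) = -0.390171

-0.390171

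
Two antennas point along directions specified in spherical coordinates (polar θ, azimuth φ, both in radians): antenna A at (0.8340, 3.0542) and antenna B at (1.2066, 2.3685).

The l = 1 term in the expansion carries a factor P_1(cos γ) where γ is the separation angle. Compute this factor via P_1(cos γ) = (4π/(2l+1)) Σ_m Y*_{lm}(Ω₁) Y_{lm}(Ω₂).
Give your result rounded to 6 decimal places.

Expand P_1 via completeness: Σ_{m} conj(Y_{1,m}) at Ω₁ times Y_{1,m} at Ω₂ —
  m=-1: Y*=(-0.254905, 0.022334)  Y=(-0.231069, -0.225451)  product (0.063936, 0.052308)
  m=+0: Y*=(0.328301, -0.000000)  Y=(0.174039, 0.000000)  product (0.057137, 0.000000)
  m=+1: Y*=(0.254905, 0.022334)  Y=(0.231069, -0.225451)  product (0.063936, -0.052308)
Σ over m = (0.185009, 0.000000); ×(4π/3) → (0.774965, 0.000000). Real part: 0.774965

0.774965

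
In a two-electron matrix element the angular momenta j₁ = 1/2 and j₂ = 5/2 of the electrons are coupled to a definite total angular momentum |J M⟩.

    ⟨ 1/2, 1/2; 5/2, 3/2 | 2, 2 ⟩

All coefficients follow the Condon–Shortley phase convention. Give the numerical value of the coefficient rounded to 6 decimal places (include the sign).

triangle: 1!×0!×4!/6! = 24/720
(j±m)!: 1!×0!×4!×1!×4!×0! = 576
prefactor² = (2J+1)×Δ×N² = 96
  k=0: +1/(0!×1!×0!×4!×0!×0!) = 1/24
Σ = 1/24  ⇒  CG² = 96×(1/24)² = 1/6
CG = +√(1/6) = +0.408248

+√(1/6) = +0.408248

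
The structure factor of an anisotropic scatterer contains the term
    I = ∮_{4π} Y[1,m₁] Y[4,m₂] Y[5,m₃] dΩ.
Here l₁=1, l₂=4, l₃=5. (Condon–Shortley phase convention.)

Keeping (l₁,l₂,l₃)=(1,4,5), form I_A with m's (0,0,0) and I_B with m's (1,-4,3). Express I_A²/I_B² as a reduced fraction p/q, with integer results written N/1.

25/1

Shared (l₁,l₂,l₃)=(1,4,5): N and (l;000)² cancel in I_A²/I_B².
A: Δ = 0!·2!·8!/11! = 1/495; Racah Σ t=0..0: t=0:+1/576 = 1/576; ⇒ 3j(1 4 5; 0 0 0)² = 5/99, sgn -1
B: Δ = 0!·2!·8!/11! = 1/495; Racah Σ t=0..0: t=0:+1/80640 = 1/80640; ⇒ 3j(1 4 5; 1 -4 3)² = 1/495, sgn +1
I_A²/I_B² = (5/99)/(1/495) = 25/1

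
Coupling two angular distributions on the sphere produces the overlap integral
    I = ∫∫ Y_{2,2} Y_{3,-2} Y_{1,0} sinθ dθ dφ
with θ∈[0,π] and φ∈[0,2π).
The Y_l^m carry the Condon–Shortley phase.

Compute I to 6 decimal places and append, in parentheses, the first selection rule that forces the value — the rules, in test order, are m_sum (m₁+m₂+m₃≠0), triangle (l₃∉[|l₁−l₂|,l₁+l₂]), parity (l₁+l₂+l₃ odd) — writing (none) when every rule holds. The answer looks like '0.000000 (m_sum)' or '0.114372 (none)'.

0.184674 (none)

m-sum 0 ✓  L=6 even ✓  1≤1≤5 ✓
Π(2lᵢ+1) = 5×7×3 = 105
triangle coeff Δ(2,3,1) = 1/105
Σ_t [2,2]: t=2:+1/4 = 1/4
(3j)²=3/35 [(2 3 1; 0 0 0)], sign=-1
Σ_t [0,0]: t=0:+1/24 = 1/24
(3j)²=1/21 [(2 3 1; 2 -2 0)], sign=-1
⇒ 4πI² = 3/7
I = (+1)√(3/7/(4π)) = 0.18467439
No selection rule forces the value: the integral is nonzero (none).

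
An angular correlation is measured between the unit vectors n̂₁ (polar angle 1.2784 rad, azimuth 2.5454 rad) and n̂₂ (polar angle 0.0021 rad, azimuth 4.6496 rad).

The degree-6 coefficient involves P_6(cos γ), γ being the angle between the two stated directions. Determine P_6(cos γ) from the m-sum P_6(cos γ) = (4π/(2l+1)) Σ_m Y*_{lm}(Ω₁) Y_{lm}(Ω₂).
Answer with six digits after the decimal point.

Term-by-term m-sum for l=6 (normalisation 4π/13 = 0.966644):
  term(m=-6) = +0.000000-0.000000i   from Y*(Ω₁)=-0.337628+0.157123i, Y(Ω₂)=-0.000000-0.000000i
  term(m=-5) = -0.000000+0.000000i   from Y*(Ω₁)=+0.383330+0.062109i, Y(Ω₂)=-0.000000+0.000000i
  term(m=-4) = +0.000000+0.000000i   from Y*(Ω₁)=+0.018765+0.017722i, Y(Ω₂)=+0.000000+0.000000i
  term(m=-3) = -0.000000+0.000000i   from Y*(Ω₁)=-0.074303-0.335770i, Y(Ω₂)=+0.000000-0.000000i
  term(m=-2) = +0.000001-0.000002i   from Y*(Ω₁)=-0.029540+0.074302i, Y(Ω₂)=-0.000023-0.000003i
  term(m=-1) = -0.001095-0.001854i   from Y*(Ω₁)=-0.257365+0.174638i, Y(Ω₂)=-0.000434+0.006907i
  term(m=+0) = +0.108750+0.000000i   from Y*(Ω₁)=+0.106925-0.000000i, Y(Ω₂)=+1.017060+0.000000i
  term(m=+1) = -0.001095+0.001854i   from Y*(Ω₁)=+0.257365+0.174638i, Y(Ω₂)=+0.000434+0.006907i
  term(m=+2) = +0.000001+0.000002i   from Y*(Ω₁)=-0.029540-0.074302i, Y(Ω₂)=-0.000023+0.000003i
  term(m=+3) = -0.000000-0.000000i   from Y*(Ω₁)=+0.074303-0.335770i, Y(Ω₂)=-0.000000-0.000000i
  term(m=+4) = +0.000000-0.000000i   from Y*(Ω₁)=+0.018765-0.017722i, Y(Ω₂)=+0.000000-0.000000i
  term(m=+5) = -0.000000-0.000000i   from Y*(Ω₁)=-0.383330+0.062109i, Y(Ω₂)=+0.000000+0.000000i
  term(m=+6) = +0.000000+0.000000i   from Y*(Ω₁)=-0.337628-0.157123i, Y(Ω₂)=-0.000000+0.000000i
Total Σ_m = +0.106562-0.000000i. Multiply by 0.966644: +0.103008-0.000000i. P_6(cos γ) = 0.103008

0.103008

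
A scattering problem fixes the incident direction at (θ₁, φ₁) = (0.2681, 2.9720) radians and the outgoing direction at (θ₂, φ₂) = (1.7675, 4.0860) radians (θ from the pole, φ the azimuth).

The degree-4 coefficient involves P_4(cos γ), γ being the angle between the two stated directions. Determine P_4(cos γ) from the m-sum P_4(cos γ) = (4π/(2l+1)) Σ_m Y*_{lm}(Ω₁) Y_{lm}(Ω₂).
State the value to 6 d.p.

0.354668

Expand P_4 via completeness: Σ_{m} conj(Y_{4,m}) at Ω₁ times Y_{4,m} at Ω₂ —
  [-4]  conj(Y_{4,-4})(Ω₁) = 0.00170 - 0.00137j ; Y_{4,-4}(Ω₂) = -0.32932 + 0.24317j ; Δ = -0.00023 + 0.00086j
  [-3]  conj(Y_{4,-3})(Ω₁) = -0.01959 + 0.01093j ; Y_{4,-3}(Ω₂) = -0.21986 - 0.07003j ; Δ = 0.00507 - 0.00103j
  [-2]  conj(Y_{4,-2})(Ω₁) = 0.12195 - 0.04303j ; Y_{4,-2}(Ω₂) = 0.07371 + 0.22390j ; Δ = 0.01862 + 0.02413j
  [-1]  conj(Y_{4,-1})(Ω₁) = -0.41793 + 0.07157j ; Y_{4,-1}(Ω₂) = -0.14526 + 0.20074j ; Δ = 0.04634 - 0.09429j
  [+0]  conj(Y_{4,0})(Ω₁) = 0.56759 + 0.00000j ; Y_{4,0}(Ω₂) = 0.20154 + 0.00000j ; Δ = 0.11439 + 0.00000j
  [+1]  conj(Y_{4,1})(Ω₁) = 0.41793 + 0.07157j ; Y_{4,1}(Ω₂) = 0.14526 + 0.20074j ; Δ = 0.04634 + 0.09429j
  [+2]  conj(Y_{4,2})(Ω₁) = 0.12195 + 0.04303j ; Y_{4,2}(Ω₂) = 0.07371 - 0.22390j ; Δ = 0.01862 - 0.02413j
  [+3]  conj(Y_{4,3})(Ω₁) = 0.01959 + 0.01093j ; Y_{4,3}(Ω₂) = 0.21986 - 0.07003j ; Δ = 0.00507 + 0.00103j
  [+4]  conj(Y_{4,4})(Ω₁) = 0.00170 + 0.00137j ; Y_{4,4}(Ω₂) = -0.32932 - 0.24317j ; Δ = -0.00023 - 0.00086j
Σ over m = 0.25401 + 0.00000j; ×(4π/9) → 0.35467 + 0.00000j. Real part: 0.354668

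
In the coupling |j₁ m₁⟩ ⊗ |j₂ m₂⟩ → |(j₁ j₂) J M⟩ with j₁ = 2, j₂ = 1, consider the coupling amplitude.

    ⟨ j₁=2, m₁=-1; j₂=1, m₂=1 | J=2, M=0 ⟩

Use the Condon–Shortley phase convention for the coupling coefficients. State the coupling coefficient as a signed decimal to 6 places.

√[5·1!3!1!/6! · 1!3!2!0!2!2!] = √(2)
  +(−1)^1/∏(1,0,2,1,1,0)! = -1/2  (running -1/2)
⟨..|..⟩ = √(2)·(-1/2) = -0.707107

−√(1/2) ≈ -0.707107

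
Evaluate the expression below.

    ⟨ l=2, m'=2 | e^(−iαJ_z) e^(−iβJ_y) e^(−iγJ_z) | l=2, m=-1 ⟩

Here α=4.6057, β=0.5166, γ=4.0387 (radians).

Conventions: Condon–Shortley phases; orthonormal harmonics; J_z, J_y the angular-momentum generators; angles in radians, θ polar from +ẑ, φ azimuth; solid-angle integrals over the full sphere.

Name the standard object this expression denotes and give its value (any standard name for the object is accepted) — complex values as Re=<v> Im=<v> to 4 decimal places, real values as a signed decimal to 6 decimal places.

Wigner D-matrix element, Re=-0.0143 Im=-0.0289

This is a Wigner D-matrix element — the rotation-matrix element ⟨l m'| R(α,β,γ) |l m⟩ in the angular-momentum basis.
Split into d^2_{2,-1}(β=0.5166) × two z-phases.
With c≡cos(β/2)=0.966826 and s≡sin(β/2)=0.255437, N=[24·1·1·6]^{1/2}=12.000000
Admissible k: 0..0 (factorial args all ≥0)
  k=0: (−1)^3·12.0000/(6)·0.9668^1·0.2554^3 = -0.032228
d^2_{2,-1}(0.5166) = -0.032228
D = (-0.977321-0.211762i)·(-0.032228)·(-0.623873-0.781526i) = -0.014316-0.028873i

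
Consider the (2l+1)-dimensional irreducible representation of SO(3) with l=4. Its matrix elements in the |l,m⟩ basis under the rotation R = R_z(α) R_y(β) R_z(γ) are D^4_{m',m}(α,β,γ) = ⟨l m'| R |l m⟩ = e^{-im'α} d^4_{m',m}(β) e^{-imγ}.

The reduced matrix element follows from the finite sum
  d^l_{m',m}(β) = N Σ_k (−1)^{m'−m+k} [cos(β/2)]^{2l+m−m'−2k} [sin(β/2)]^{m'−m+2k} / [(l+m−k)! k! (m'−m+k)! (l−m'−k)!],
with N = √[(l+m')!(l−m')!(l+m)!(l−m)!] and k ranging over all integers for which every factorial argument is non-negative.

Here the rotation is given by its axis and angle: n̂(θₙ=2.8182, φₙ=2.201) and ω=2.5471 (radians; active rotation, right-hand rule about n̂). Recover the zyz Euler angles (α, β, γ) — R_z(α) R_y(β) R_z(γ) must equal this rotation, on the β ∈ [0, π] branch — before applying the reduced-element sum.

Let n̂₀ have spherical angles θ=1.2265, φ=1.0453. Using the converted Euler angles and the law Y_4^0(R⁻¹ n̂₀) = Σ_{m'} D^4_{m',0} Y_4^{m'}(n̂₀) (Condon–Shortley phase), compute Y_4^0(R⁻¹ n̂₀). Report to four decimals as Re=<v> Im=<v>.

Axis–angle → zyz. n̂ = (sinθₙcosφₙ, sinθₙsinφₙ, cosθₙ) = (-0.187274, +0.256741, -0.948163), ω = 2.5471.
R = I cosω + sinω [n̂]ₓ + (1−cosω) n̂n̂ᵀ gives
  R = [-0.764307, +0.443142, +0.468465; -0.618968, -0.707910, -0.340210; +0.180870, -0.549989, +0.815351]
β = atan2(√(R₁₃²+R₂₃²), R₃₃) = 0.617461; α = atan2(R₂₃, R₁₃) mod 2π = 5.655077; γ = atan2(R₃₂, −R₃₁) mod 2π = 4.394669
Need the full column D^4_{m',0} for m'=−4..4 at α=5.6551, β=0.6175, γ=4.3947.
cos(β/2)=0.952720, sin(β/2)=0.303849
d^4_{-4,0}: single k=4 term ⇒ +0.058755;  D = -0.047505-0.034575i
d^4_{-3,0}: k∈[3..4] ⇒ +0.260534 -0.026500 = +0.234034;  D = -0.072180-0.222625i
d^4_{-2,0}: k∈[2..4] ⇒ +0.654982 -0.177658 +0.006776 = +0.484101;  D = +0.149789-0.460345i
d^4_{-1,0}: k∈[1..4] ⇒ +0.968123 -0.590837 +0.060097 -0.001019 = +0.436365;  D = +0.353080-0.256415i
d^4_{0,0}: k∈[0..4] ⇒ +0.678770 -1.104659 +0.252811 -0.011429 +0.000073 = -0.184434;  D = -0.184434+0.000000i
d^4_{1,0}: k∈[0..3] ⇒ -0.968123 +0.590837 -0.060097 +0.001019 = -0.436365;  D = -0.353080-0.256415i
d^4_{2,0}: k∈[0..2] ⇒ +0.654982 -0.177658 +0.006776 = +0.484101;  D = +0.149789+0.460345i
d^4_{3,0}: k∈[0..1] ⇒ -0.260534 +0.026500 = -0.234034;  D = +0.072180-0.222625i
d^4_{4,0}: single k=0 term ⇒ +0.058755;  D = -0.047505+0.034575i
Y_4^{m'}(θ=1.2265,φ=1.0453) and Σ D·Y over m':
  (-0.0475-0.0346i)·(-0.1760+0.2996i)  (-0.0722-0.2226i)·(-0.3524-0.0020i)  (+0.1498-0.4603i)·(+0.0298+0.0521i)  (+0.3531-0.2564i)·(-0.1661+0.2864i)  (-0.1844+0.0000i)·(+0.0039+0.0000i)  (-0.3531-0.2564i)·(+0.1661+0.2864i)  (+0.1498+0.4603i)·(+0.0298-0.0521i)  (+0.0722-0.2226i)·(+0.3524-0.0020i)  (-0.0475+0.0346i)·(-0.1760-0.2996i)
Y_4^0(R⁻¹ n̂) = +0.173191-0.000000i

Re=0.1732 Im=0.0000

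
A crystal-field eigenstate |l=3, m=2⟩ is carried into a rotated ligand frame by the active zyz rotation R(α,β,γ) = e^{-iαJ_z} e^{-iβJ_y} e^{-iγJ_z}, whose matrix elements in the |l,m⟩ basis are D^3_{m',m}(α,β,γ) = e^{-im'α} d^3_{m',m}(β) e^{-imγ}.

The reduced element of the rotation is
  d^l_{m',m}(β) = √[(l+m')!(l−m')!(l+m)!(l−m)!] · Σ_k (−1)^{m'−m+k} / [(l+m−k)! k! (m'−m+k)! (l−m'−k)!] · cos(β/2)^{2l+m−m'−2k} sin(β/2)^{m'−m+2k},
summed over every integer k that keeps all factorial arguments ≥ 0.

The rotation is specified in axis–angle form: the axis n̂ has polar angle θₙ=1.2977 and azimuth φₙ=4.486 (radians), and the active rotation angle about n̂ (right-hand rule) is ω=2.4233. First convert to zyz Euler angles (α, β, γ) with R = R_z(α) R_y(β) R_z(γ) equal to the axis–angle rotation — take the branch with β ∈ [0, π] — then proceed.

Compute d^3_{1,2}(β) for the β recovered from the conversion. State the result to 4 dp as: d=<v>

d=-0.3323

Axis–angle → zyz. n̂ = (sinθₙcosφₙ, sinθₙsinφₙ, cosθₙ) = (-0.216142, -0.938369, +0.269714), ω = 2.4233.
R = I cosω + sinω [n̂]ₓ + (1−cosω) n̂n̂ᵀ gives
  R = [-0.671038, +0.178032, -0.719731; +0.533030, +0.790590, -0.301409; +0.515351, -0.585895, -0.625412]
β = atan2(√(R₁₃²+R₂₃²), R₃₃) = 2.246456; α = atan2(R₂₃, R₁₃) mod 2π = 3.538183; γ = atan2(R₃₂, −R₃₁) mod 2π = 3.990961
d^3_{1,2}(β=2.2465) via the finite sum:
Half-angle: c=0.432775, s=0.901502. N=√(24·2·120·1)=75.894664
k: max(0,(2)−(1))=1 … min(3+(2),3−(1))=2
  k=1: (−1)^0·75.8947/(24)·0.4328^5·0.9015^1 = +0.043279
  k=2: (−1)^1·75.8947/(12)·0.4328^3·0.9015^3 = -0.375592
d^3_{1,2}(2.2465) = +0.043279 -0.375592 = -0.332313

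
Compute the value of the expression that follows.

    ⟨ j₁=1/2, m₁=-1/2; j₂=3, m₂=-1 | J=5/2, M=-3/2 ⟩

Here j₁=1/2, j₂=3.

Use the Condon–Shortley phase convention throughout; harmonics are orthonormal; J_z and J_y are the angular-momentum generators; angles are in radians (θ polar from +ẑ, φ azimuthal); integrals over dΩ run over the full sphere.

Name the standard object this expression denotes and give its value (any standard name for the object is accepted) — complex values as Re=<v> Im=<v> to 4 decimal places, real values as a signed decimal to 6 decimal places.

This is a Clebsch–Gordan (vector-coupling) coefficient.
triangle: 1!×0!×5!/7! = 120/5040
(j±m)!: 0!×1!×2!×4!×1!×4! = 1152
prefactor² = (2J+1)×Δ×N² = 1152/7
  k=1: −1/(1!×0!×0!×1!×0!×4!) = -1/24
Σ = -1/24  ⇒  CG² = 1152/7×(-1/24)² = 2/7
CG = −√(2/7) = -0.534522

Clebsch–Gordan coefficient, −√(2/7) ≈ -0.534522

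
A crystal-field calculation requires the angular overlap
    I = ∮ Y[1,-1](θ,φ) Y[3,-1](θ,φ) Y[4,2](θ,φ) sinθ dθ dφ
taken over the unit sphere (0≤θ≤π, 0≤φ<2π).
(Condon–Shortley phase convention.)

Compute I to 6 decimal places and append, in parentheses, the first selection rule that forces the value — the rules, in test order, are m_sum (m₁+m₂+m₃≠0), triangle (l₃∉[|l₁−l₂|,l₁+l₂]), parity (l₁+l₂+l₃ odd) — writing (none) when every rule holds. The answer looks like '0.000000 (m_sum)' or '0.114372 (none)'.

0.238414 (none)

m-sum 0 ✓  L=8 even ✓  2≤4≤4 ✓
Π(2lᵢ+1) = 3×7×9 = 189
triangle coeff Δ(1,3,4) = 1/252
Σ_t [0,0]: t=0:+1/36 = 1/36
(3j)²=4/63 [(1 3 4; 0 0 0)], sign=+1
Σ_t [0,0]: t=0:+1/96 = 1/96
(3j)²=5/84 [(1 3 4; -1 -1 2)], sign=+1
⇒ 4πI² = 5/7
I = (+1)√(5/7/(4π)) = 0.23841361
No selection rule forces the value: the integral is nonzero (none).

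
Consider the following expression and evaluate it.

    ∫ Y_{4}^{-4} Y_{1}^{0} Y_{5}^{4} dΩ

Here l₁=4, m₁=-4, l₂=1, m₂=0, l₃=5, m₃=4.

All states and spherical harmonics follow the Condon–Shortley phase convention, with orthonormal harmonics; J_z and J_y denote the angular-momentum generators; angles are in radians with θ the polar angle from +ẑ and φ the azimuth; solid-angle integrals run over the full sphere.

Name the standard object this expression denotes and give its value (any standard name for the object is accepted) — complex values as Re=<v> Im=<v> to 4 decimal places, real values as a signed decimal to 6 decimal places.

Gaunt coefficient, +0.147319

This is a Gaunt coefficient — the integral of a triple product of spherical harmonics over the sphere.
m-sum 0 ✓  L=10 even ✓  3≤5≤5 ✓
Π(2lᵢ+1) = 9×3×11 = 297
triangle coeff Δ(4,1,5) = 1/495
Σ_t [0,0]: t=0:+1/576 = 1/576
(3j)²=5/99 [(4 1 5; 0 0 0)], sign=-1
Σ_t [0,0]: t=0:+1/40320 = 1/40320
(3j)²=1/55 [(4 1 5; -4 0 4)], sign=-1
⇒ 4πI² = 3/11
I = (+1)√(3/11/(4π)) = 0.14731920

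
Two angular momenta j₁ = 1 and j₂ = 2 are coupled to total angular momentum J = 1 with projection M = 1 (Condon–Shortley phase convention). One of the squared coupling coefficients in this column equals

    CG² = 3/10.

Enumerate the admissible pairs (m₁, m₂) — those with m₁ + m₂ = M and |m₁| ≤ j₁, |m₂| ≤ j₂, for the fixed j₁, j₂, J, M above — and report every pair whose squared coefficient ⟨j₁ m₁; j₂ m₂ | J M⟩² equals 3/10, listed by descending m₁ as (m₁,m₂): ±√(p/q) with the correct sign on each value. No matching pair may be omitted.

(0,1): −√(3/10)

Admissible pairs with m₁+m₂ = M = 1: (-1,2), (0,1), (1,0)
  (m₁,m₂)=(1,0): CG² = 1/10, CG = +√(1/10)
  (m₁,m₂)=(0,1): CG² = 3/10, CG = −√(3/10)   ← matches the target
  (m₁,m₂)=(-1,2): CG² = 3/5, CG = +√(3/5)
Pairs with CG² = 3/10: (0,1): −√(3/10)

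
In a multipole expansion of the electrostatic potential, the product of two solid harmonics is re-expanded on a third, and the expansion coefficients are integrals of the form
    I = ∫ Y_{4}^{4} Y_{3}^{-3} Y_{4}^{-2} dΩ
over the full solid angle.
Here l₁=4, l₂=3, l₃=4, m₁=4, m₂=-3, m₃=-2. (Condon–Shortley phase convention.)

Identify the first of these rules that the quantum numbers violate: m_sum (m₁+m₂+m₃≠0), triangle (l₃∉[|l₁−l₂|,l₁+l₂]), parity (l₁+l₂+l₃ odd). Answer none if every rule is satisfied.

m_sum

azimuthal sum: 4 − 3 − 2 = -1  ✗
1 ≤ 4 ≤ 7 (triangle on l)
L = 4 + 3 + 4 = 11 (odd)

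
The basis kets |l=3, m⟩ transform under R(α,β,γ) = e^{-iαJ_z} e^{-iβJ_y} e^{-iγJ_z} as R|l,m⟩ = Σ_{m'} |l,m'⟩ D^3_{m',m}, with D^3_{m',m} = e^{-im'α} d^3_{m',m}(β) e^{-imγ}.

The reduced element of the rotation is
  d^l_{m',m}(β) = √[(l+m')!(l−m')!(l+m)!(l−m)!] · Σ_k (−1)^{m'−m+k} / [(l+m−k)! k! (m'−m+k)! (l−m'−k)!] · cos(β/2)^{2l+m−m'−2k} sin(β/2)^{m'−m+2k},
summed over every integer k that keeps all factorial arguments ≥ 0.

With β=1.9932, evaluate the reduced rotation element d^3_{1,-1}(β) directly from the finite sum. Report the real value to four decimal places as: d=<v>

d=-0.4545

d^3_{1,-1}(β=1.9932) via the finite sum:
c=cos(1.993200/2)=0.543160, s=sin(1.993200/2)=0.839629; N=√[24·2·2·24]=48.000000
k: max(0,(-1)−(1))=0 … min(3+(-1),3−(1))=2
  k=0: (−1)^2·48.0000/(8)·0.5432^4·0.8396^2 = +0.368161
  k=1: (−1)^3·48.0000/(6)·0.5432^2·0.8396^4 = -1.172994
  k=2: (−1)^4·48.0000/(48)·0.5432^0·0.8396^6 = +0.350368
d^3_{1,-1}(1.9932) = +0.368161 -1.172994 +0.350368 = -0.454464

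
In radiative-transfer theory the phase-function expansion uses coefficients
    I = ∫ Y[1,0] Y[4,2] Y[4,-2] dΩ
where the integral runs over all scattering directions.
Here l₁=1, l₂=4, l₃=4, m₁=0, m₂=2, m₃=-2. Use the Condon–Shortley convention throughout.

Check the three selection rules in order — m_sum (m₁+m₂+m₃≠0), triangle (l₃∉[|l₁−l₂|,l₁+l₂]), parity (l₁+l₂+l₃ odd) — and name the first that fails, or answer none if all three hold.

parity

m₁+m₂+m₃ = 0 + 2 − 2 = 0  ✓
triangle: |1−4|=3 ≤ l₃=4 ≤ 1+4=5  ✓
parity: l₁+l₂+l₃ = 9 is odd  ✗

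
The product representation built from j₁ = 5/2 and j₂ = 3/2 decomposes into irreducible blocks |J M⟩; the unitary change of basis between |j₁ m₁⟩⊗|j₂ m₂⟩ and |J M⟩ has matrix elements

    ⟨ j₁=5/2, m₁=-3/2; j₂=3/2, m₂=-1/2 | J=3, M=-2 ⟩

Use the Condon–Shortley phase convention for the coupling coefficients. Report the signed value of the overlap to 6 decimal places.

triangle: 1!·4!·2!/8! = 48/40320
(j±m)!: 1!·4!·1!·2!·1!·5! = 5760
prefactor² = (2J+1)·Δ·N² = 48
  k=0: +1/(0!·1!·4!·1!·0!·1!) = 1/24
  k=1: −1/(1!·0!·3!·0!·1!·2!) = -1/12
Σ = -1/24  ⇒  CG² = 48·(-1/24)² = 1/12
CG = −√(1/12) = -0.288675

−√(1/12) ≈ -0.288675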